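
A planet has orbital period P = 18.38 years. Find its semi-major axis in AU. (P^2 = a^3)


a = P^(2/3) = 18.38^(2/3) = 6.9646

6.9646 AU


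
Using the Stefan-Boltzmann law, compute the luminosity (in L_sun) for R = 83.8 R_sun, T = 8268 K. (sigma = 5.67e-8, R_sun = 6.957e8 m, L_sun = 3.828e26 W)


R = 83.8 * 6.957e8 m = 5.829966e+10 m. L = 4*pi*R^2*sigma*T^4 = 4*pi*(5.829966e+10)^2 * 5.67e-8 * 8268^4 = 1.131688333e+31 W. L/L_sun = 1.131688333e+31 / 3.828e26 = 29563.4361

29563.4361 L_sun


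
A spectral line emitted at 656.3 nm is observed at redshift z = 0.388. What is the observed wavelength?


lam_obs = lam_emit * (1 + z) = 656.3 * (1 + 0.388) = 910.9444

910.9444 nm


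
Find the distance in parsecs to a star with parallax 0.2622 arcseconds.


d = 1/p = 1/0.2622 = 3.8139

3.8139 pc


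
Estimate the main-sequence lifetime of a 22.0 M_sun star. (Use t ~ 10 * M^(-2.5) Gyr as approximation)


t = 10 * M^(-2.5) = 10 * 22.0^(-2.5) = 0.0044

0.0044 Gyr


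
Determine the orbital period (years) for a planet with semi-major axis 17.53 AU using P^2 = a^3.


P = a^(3/2) = 17.53^1.5 = 73.3961

73.3961 years


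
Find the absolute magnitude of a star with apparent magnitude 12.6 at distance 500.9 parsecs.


M = m - 5*log10(d) + 5 = 12.6 - 5*log10(500.9) + 5 = 4.1012

4.1012


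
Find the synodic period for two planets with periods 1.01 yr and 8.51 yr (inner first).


1/P_syn = |1/P1 - 1/P2| = |1/1.01 - 1/8.51| => P_syn = 1.146

1.146 years


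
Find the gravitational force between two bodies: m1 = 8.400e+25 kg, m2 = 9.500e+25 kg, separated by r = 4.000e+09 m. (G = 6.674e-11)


F = G*m1*m2/r^2 = 6.674e-11 * 8.400e+25 * 9.500e+25 / (4.000e+09)^2 = 6.674e-11 * 7.980e+51 / 1.600e+19 = 3.329e+22

3.329e+22 N


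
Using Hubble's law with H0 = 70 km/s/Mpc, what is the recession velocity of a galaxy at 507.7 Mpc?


v = H0 * d = 70 * 507.7 = 35539.0

35539.0 km/s


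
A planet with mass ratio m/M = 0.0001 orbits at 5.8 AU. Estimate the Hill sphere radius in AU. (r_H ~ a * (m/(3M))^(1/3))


r_H = a * (m/3M)^(1/3) = 5.8 * (0.0001/3)^(1/3) = 0.1867

0.1867 AU


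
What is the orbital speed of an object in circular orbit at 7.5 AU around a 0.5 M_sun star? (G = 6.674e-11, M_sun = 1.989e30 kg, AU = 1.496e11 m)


v = sqrt(GM/r) = sqrt(6.674e-11 * 9.945e+29 / 1.122e+12) = 7691.2879

7691.2879 m/s


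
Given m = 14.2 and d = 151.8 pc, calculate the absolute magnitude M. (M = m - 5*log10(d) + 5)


M = m - 5*log10(d) + 5 = 14.2 - 5*log10(151.8) + 5 = 8.2936

8.2936


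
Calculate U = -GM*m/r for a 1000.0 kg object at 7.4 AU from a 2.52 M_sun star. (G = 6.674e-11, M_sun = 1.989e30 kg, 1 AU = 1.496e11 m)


M = 2.52 * 1.989e30 kg = 5.01228e+30 kg; r = 7.4 AU * 1.496e11 m/AU = 1.10704e+12 m. U = -GM*m/r = -(6.674e-11 * 5.01228e+30 * 1000.0) / 1.10704e+12 = -3.022e+11

-3.022e+11 J


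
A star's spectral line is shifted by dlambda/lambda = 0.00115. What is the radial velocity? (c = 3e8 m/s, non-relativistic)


v = (dlambda/lambda) * c = 0.00115 * 3e8 = 345000.0

345000.0 m/s


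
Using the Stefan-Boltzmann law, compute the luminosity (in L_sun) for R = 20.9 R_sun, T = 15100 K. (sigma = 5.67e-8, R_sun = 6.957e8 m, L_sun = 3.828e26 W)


R = 20.9 * 6.957e8 m = 1.454013e+10 m. L = 4*pi*R^2*sigma*T^4 = 4*pi*(1.454013e+10)^2 * 5.67e-8 * 15100^4 = 7.831361848e+30 W. L/L_sun = 7.831361848e+30 / 3.828e26 = 20458.1031

20458.1031 L_sun


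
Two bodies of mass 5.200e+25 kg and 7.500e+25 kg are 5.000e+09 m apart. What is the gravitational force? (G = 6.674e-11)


F = G*m1*m2/r^2 = 6.674e-11 * 5.200e+25 * 7.500e+25 / (5.000e+09)^2 = 6.674e-11 * 3.900e+51 / 2.500e+19 = 1.041e+22

1.041e+22 N


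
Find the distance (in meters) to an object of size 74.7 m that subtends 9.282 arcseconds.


D = size / theta_rad, theta_rad = 9.282 * pi/(180*3600) = 4.500e-05, D = 1.660e+06

1.660e+06 m


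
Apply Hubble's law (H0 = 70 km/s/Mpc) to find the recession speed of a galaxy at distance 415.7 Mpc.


v = H0 * d = 70 * 415.7 = 29099.0

29099.0 km/s


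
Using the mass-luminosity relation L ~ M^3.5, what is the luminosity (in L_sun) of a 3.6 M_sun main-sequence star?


L/L_sun = (M/M_sun)^3.5 = 3.6^3.5 = 88.5235

88.5235 L_sun


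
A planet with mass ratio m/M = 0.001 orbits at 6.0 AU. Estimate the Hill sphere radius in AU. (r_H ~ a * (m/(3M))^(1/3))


r_H = a * (m/3M)^(1/3) = 6.0 * (0.001/3)^(1/3) = 0.416

0.416 AU


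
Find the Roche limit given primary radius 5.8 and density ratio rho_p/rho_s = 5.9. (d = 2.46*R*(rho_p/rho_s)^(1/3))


d_Roche = 2.46 * 5.8 * 5.9^(1/3) = 25.7818

25.7818


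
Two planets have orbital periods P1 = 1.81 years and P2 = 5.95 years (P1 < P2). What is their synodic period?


1/P_syn = |1/P1 - 1/P2| = |1/1.81 - 1/5.95| => P_syn = 2.6013

2.6013 years


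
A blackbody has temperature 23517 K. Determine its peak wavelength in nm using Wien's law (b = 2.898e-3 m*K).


lam_max = b / T = 2.898e-3 / 23517 = 1.232e-07 m = 123.23 nm

123.23 nm


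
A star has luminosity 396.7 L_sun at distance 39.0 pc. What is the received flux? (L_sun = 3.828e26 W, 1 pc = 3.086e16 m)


F = L / (4*pi*d^2) = 1.519e+29 / (4*pi*(1.204e+18)^2) = 8.343e-09

8.343e-09 W/m^2


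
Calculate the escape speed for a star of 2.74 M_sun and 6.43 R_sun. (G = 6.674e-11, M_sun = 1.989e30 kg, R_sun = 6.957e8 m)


M = 2.74 * 1.989e30 kg = 5.44986e+30 kg; R = 6.43 * 6.957e8 m = 4.473351e+09 m. v_esc = sqrt(2GM/R) = sqrt(2 * 6.674e-11 * 5.44986e+30 / 4.473351e+09) = 403259.1996

403259.1996 m/s


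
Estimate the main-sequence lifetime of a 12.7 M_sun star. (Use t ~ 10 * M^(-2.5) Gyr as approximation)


t = 10 * M^(-2.5) = 10 * 12.7^(-2.5) = 0.0174

0.0174 Gyr


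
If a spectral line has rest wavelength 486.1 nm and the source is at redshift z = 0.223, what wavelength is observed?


lam_obs = lam_emit * (1 + z) = 486.1 * (1 + 0.223) = 594.5003

594.5003 nm


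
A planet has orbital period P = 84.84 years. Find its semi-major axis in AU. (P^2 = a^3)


a = P^(2/3) = 84.84^(2/3) = 19.3078

19.3078 AU


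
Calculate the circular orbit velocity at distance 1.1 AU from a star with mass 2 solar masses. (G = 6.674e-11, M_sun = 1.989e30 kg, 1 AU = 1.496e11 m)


v = sqrt(GM/r) = sqrt(6.674e-11 * 3.978e+30 / 1.646e+11) = 40166.4409

40166.4409 m/s


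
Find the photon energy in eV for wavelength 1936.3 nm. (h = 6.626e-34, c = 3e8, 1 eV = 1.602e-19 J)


E = hc/lambda = 6.626e-34 * 3e8 / 1.936e-06 = 1.027e-19 J = 0.6408 eV

0.6408 eV


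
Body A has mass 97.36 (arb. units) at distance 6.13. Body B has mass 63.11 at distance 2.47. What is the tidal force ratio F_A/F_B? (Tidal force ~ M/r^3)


Ratio = (M1/r1^3) / (M2/r2^3) = (97.36/6.13^3) / (63.11/2.47^3) = 0.1009

0.1009


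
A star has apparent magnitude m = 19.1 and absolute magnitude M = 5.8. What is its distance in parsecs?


d = 10^((m - M + 5)/5) = 10^((19.1 - 5.8 + 5)/5) = 4570.8819

4570.8819 pc


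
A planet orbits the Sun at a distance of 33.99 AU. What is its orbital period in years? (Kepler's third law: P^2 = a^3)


P = a^(3/2) = 33.99^1.5 = 198.1649

198.1649 years


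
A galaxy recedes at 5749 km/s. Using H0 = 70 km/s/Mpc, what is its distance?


d = v / H0 = 5749 / 70 = 82.1286

82.1286 Mpc


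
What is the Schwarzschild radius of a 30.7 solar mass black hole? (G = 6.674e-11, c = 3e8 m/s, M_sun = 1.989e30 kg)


M = 30.7 * 1.989e30 kg = 6.10623e+31 kg. rs = 2GM/c^2 = 2 * 6.674e-11 * 6.10623e+31 / (3e8)^2 = 90562.1756

90562.1756 m


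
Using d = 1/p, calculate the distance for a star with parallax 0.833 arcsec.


d = 1/p = 1/0.833 = 1.2005

1.2005 pc


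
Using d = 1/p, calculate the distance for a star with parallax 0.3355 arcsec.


d = 1/p = 1/0.3355 = 2.9806

2.9806 pc


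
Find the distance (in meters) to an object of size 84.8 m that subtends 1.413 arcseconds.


D = size / theta_rad, theta_rad = 1.413 * pi/(180*3600) = 6.850e-06, D = 1.238e+07

1.238e+07 m


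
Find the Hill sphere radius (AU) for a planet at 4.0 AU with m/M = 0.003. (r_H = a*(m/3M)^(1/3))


r_H = a * (m/3M)^(1/3) = 4.0 * (0.003/3)^(1/3) = 0.4

0.4 AU


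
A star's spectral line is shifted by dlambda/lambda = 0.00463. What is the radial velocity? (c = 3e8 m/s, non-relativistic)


v = (dlambda/lambda) * c = 0.00463 * 3e8 = 1.389e+06

1.389e+06 m/s


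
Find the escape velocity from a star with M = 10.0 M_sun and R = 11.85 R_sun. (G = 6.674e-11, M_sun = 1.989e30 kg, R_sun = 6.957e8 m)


M = 10.0 * 1.989e30 kg = 1.989e+31 kg; R = 11.85 * 6.957e8 m = 8.244045e+09 m. v_esc = sqrt(2GM/R) = sqrt(2 * 6.674e-11 * 1.989e+31 / 8.244045e+09) = 567486.2115

567486.2115 m/s


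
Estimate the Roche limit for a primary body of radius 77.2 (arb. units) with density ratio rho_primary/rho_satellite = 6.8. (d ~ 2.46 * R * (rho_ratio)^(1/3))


d_Roche = 2.46 * 77.2 * 6.8^(1/3) = 359.7952

359.7952


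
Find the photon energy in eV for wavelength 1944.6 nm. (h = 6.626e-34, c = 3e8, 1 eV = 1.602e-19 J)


E = hc/lambda = 6.626e-34 * 3e8 / 1.945e-06 = 1.022e-19 J = 0.6381 eV

0.6381 eV


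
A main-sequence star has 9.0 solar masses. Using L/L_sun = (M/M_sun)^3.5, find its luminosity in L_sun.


L/L_sun = (M/M_sun)^3.5 = 9.0^3.5 = 2187.0

2187.0 L_sun


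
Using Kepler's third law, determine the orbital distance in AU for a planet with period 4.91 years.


a = P^(2/3) = 4.91^(2/3) = 2.8888

2.8888 AU


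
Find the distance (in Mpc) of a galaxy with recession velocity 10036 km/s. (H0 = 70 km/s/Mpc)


d = v / H0 = 10036 / 70 = 143.3714

143.3714 Mpc


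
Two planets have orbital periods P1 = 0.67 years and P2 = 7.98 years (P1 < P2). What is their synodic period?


1/P_syn = |1/P1 - 1/P2| = |1/0.67 - 1/7.98| => P_syn = 0.7314

0.7314 years


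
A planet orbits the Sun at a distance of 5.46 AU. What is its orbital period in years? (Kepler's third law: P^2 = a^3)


P = a^(3/2) = 5.46^1.5 = 12.7582

12.7582 years


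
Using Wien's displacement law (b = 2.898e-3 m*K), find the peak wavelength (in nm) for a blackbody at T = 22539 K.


lam_max = b / T = 2.898e-3 / 22539 = 1.286e-07 m = 128.5771 nm

128.5771 nm


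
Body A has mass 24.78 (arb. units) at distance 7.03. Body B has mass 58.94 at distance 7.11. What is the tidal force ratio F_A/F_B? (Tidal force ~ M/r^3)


Ratio = (M1/r1^3) / (M2/r2^3) = (24.78/7.03^3) / (58.94/7.11^3) = 0.4349

0.4349


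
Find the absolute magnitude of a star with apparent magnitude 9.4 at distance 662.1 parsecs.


M = m - 5*log10(d) + 5 = 9.4 - 5*log10(662.1) + 5 = 0.2954

0.2954


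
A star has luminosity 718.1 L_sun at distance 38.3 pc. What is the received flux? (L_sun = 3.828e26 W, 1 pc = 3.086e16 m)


F = L / (4*pi*d^2) = 2.749e+29 / (4*pi*(1.182e+18)^2) = 1.566e-08

1.566e-08 W/m^2


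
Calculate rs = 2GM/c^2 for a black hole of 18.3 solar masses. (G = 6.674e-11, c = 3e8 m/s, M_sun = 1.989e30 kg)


M = 18.3 * 1.989e30 kg = 3.63987e+31 kg. rs = 2GM/c^2 = 2 * 6.674e-11 * 3.63987e+31 / (3e8)^2 = 53983.3164

53983.3164 m


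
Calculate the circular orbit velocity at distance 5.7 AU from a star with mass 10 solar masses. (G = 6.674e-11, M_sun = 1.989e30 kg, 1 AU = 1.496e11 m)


v = sqrt(GM/r) = sqrt(6.674e-11 * 1.989e+31 / 8.527e+11) = 39455.4743

39455.4743 m/s


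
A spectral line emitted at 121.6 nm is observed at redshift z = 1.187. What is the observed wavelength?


lam_obs = lam_emit * (1 + z) = 121.6 * (1 + 1.187) = 265.9392

265.9392 nm


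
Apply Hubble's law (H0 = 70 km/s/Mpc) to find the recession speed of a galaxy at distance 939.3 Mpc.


v = H0 * d = 70 * 939.3 = 65751.0

65751.0 km/s


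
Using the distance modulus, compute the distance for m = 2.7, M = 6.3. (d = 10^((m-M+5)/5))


d = 10^((m - M + 5)/5) = 10^((2.7 - 6.3 + 5)/5) = 1.9055

1.9055 pc


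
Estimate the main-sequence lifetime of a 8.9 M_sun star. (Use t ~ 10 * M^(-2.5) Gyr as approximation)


t = 10 * M^(-2.5) = 10 * 8.9^(-2.5) = 0.0423

0.0423 Gyr


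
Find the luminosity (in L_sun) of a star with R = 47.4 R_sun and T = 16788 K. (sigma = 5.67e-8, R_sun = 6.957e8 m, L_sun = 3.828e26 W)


R = 47.4 * 6.957e8 m = 3.297618e+10 m. L = 4*pi*R^2*sigma*T^4 = 4*pi*(3.297618e+10)^2 * 5.67e-8 * 16788^4 = 6.154452939e+31 W. L/L_sun = 6.154452939e+31 / 3.828e26 = 160774.6327

160774.6327 L_sun


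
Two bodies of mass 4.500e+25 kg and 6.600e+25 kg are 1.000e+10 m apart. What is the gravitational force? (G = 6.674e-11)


F = G*m1*m2/r^2 = 6.674e-11 * 4.500e+25 * 6.600e+25 / (1.000e+10)^2 = 6.674e-11 * 2.970e+51 / 1.000e+20 = 1.982e+21

1.982e+21 N


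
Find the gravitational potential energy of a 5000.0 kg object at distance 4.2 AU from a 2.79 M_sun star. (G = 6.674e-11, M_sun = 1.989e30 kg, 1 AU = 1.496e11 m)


M = 2.79 * 1.989e30 kg = 5.54931e+30 kg; r = 4.2 AU * 1.496e11 m/AU = 6.2832e+11 m. U = -GM*m/r = -(6.674e-11 * 5.54931e+30 * 5000.0) / 6.2832e+11 = -2.947e+12

-2.947e+12 J


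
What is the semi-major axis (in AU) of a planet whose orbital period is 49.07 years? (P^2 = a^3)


a = P^(2/3) = 49.07^(2/3) = 13.4033

13.4033 AU


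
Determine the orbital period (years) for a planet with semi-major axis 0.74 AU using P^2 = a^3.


P = a^(3/2) = 0.74^1.5 = 0.6366

0.6366 years


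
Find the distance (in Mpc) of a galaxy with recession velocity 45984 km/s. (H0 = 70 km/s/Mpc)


d = v / H0 = 45984 / 70 = 656.9143

656.9143 Mpc


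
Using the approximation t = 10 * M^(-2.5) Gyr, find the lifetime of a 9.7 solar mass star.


t = 10 * M^(-2.5) = 10 * 9.7^(-2.5) = 0.0341

0.0341 Gyr


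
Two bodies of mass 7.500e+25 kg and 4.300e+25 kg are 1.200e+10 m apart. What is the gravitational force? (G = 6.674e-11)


F = G*m1*m2/r^2 = 6.674e-11 * 7.500e+25 * 4.300e+25 / (1.200e+10)^2 = 6.674e-11 * 3.225e+51 / 1.440e+20 = 1.495e+21

1.495e+21 N


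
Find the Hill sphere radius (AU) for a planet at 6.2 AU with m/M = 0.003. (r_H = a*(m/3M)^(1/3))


r_H = a * (m/3M)^(1/3) = 6.2 * (0.003/3)^(1/3) = 0.62

0.62 AU


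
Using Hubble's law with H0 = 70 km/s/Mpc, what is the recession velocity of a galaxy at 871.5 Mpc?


v = H0 * d = 70 * 871.5 = 61005.0

61005.0 km/s


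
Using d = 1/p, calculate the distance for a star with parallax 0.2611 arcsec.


d = 1/p = 1/0.2611 = 3.83

3.83 pc


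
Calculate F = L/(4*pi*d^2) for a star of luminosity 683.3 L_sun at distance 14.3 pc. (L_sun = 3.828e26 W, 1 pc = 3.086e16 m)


F = L / (4*pi*d^2) = 2.616e+29 / (4*pi*(4.413e+17)^2) = 1.069e-07

1.069e-07 W/m^2


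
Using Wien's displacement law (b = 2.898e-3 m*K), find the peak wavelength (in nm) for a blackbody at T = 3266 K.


lam_max = b / T = 2.898e-3 / 3266 = 8.873e-07 m = 887.3239 nm

887.3239 nm


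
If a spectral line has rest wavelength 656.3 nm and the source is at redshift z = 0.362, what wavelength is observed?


lam_obs = lam_emit * (1 + z) = 656.3 * (1 + 0.362) = 893.8806

893.8806 nm


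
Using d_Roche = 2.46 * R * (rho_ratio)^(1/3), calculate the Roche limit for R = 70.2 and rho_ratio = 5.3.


d_Roche = 2.46 * 70.2 * 5.3^(1/3) = 301.0908

301.0908


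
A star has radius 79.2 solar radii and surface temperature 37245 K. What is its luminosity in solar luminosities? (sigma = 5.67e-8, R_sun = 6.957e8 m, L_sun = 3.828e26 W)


R = 79.2 * 6.957e8 m = 5.509944e+10 m. L = 4*pi*R^2*sigma*T^4 = 4*pi*(5.509944e+10)^2 * 5.67e-8 * 37245^4 = 4.162547546e+33 W. L/L_sun = 4.162547546e+33 / 3.828e26 = 1.087e+07

1.087e+07 L_sun


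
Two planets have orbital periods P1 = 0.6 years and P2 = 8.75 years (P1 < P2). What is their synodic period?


1/P_syn = |1/P1 - 1/P2| = |1/0.6 - 1/8.75| => P_syn = 0.6442

0.6442 years


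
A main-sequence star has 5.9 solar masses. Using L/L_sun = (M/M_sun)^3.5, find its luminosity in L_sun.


L/L_sun = (M/M_sun)^3.5 = 5.9^3.5 = 498.8639

498.8639 L_sun


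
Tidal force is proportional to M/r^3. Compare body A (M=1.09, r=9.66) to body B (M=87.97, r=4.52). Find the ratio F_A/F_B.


Ratio = (M1/r1^3) / (M2/r2^3) = (1.09/9.66^3) / (87.97/4.52^3) = 0.0013

0.0013


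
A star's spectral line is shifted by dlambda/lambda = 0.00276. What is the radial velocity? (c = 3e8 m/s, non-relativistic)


v = (dlambda/lambda) * c = 0.00276 * 3e8 = 828000.0

828000.0 m/s


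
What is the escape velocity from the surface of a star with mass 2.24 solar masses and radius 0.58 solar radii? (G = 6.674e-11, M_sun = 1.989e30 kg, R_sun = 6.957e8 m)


M = 2.24 * 1.989e30 kg = 4.45536e+30 kg; R = 0.58 * 6.957e8 m = 4.03506e+08 m. v_esc = sqrt(2GM/R) = sqrt(2 * 6.674e-11 * 4.45536e+30 / 4.03506e+08) = 1.214e+06

1.214e+06 m/s


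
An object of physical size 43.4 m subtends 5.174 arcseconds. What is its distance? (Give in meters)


D = size / theta_rad, theta_rad = 5.174 * pi/(180*3600) = 2.508e-05, D = 1.730e+06

1.730e+06 m


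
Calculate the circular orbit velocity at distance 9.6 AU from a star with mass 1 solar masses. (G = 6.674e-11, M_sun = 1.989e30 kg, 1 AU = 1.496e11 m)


v = sqrt(GM/r) = sqrt(6.674e-11 * 1.989e+30 / 1.436e+12) = 9614.1098

9614.1098 m/s


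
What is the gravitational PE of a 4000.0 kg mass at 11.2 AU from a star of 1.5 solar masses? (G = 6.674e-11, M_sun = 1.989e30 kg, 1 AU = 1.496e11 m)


M = 1.5 * 1.989e30 kg = 2.9835e+30 kg; r = 11.2 AU * 1.496e11 m/AU = 1.67552e+12 m. U = -GM*m/r = -(6.674e-11 * 2.9835e+30 * 4000.0) / 1.67552e+12 = -4.754e+11

-4.754e+11 J


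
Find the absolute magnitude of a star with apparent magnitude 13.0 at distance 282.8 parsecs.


M = m - 5*log10(d) + 5 = 13.0 - 5*log10(282.8) + 5 = 5.7426

5.7426


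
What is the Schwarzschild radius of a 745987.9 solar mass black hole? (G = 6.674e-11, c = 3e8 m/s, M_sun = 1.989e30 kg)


M = 745987.9 * 1.989e30 kg = 1.483769933e+36 kg. rs = 2GM/c^2 = 2 * 6.674e-11 * 1.483769933e+36 / (3e8)^2 = 2.201e+09

2.201e+09 m


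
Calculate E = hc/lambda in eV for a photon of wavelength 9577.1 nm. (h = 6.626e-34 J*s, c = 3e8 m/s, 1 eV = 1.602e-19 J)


E = hc/lambda = 6.626e-34 * 3e8 / 9.577e-06 = 2.076e-20 J = 0.1296 eV

0.1296 eV


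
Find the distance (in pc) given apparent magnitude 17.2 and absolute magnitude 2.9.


d = 10^((m - M + 5)/5) = 10^((17.2 - 2.9 + 5)/5) = 7244.3596

7244.3596 pc


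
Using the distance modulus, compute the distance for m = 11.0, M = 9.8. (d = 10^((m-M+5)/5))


d = 10^((m - M + 5)/5) = 10^((11.0 - 9.8 + 5)/5) = 17.378

17.378 pc


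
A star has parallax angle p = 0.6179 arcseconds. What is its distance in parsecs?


d = 1/p = 1/0.6179 = 1.6184

1.6184 pc


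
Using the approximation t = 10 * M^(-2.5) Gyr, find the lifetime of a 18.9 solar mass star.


t = 10 * M^(-2.5) = 10 * 18.9^(-2.5) = 0.0064

0.0064 Gyr


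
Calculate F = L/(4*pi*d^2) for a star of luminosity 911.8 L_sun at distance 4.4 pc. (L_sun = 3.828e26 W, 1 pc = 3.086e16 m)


F = L / (4*pi*d^2) = 3.490e+29 / (4*pi*(1.358e+17)^2) = 1.506e-06

1.506e-06 W/m^2


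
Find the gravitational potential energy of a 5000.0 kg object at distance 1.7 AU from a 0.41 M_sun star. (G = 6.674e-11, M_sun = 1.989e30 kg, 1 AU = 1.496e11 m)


M = 0.41 * 1.989e30 kg = 8.1549e+29 kg; r = 1.7 AU * 1.496e11 m/AU = 2.5432e+11 m. U = -GM*m/r = -(6.674e-11 * 8.1549e+29 * 5000.0) / 2.5432e+11 = -1.070e+12

-1.070e+12 J


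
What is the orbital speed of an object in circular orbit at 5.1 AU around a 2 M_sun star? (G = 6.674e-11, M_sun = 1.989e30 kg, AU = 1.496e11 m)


v = sqrt(GM/r) = sqrt(6.674e-11 * 3.978e+30 / 7.630e+11) = 18654.1131

18654.1131 m/s


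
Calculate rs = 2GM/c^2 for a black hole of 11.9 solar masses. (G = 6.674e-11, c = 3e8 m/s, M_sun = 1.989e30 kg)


M = 11.9 * 1.989e30 kg = 2.36691e+31 kg. rs = 2GM/c^2 = 2 * 6.674e-11 * 2.36691e+31 / (3e8)^2 = 35103.9052

35103.9052 m


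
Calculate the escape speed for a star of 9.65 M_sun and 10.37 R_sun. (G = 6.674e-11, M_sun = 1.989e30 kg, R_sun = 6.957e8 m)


M = 9.65 * 1.989e30 kg = 1.919385e+31 kg; R = 10.37 * 6.957e8 m = 7.214409e+09 m. v_esc = sqrt(2GM/R) = sqrt(2 * 6.674e-11 * 1.919385e+31 / 7.214409e+09) = 595921.1061

595921.1061 m/s


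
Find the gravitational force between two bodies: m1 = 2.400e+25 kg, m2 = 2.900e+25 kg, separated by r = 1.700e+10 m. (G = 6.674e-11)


F = G*m1*m2/r^2 = 6.674e-11 * 2.400e+25 * 2.900e+25 / (1.700e+10)^2 = 6.674e-11 * 6.960e+50 / 2.890e+20 = 1.607e+20

1.607e+20 N


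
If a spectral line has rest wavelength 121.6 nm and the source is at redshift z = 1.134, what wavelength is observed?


lam_obs = lam_emit * (1 + z) = 121.6 * (1 + 1.134) = 259.4944

259.4944 nm


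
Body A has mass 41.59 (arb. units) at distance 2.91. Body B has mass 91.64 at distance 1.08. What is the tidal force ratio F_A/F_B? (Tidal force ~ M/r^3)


Ratio = (M1/r1^3) / (M2/r2^3) = (41.59/2.91^3) / (91.64/1.08^3) = 0.0232

0.0232


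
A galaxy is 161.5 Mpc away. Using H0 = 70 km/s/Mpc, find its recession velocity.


v = H0 * d = 70 * 161.5 = 11305.0

11305.0 km/s


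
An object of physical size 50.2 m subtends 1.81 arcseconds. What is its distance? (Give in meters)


D = size / theta_rad, theta_rad = 1.81 * pi/(180*3600) = 8.775e-06, D = 5.721e+06

5.721e+06 m


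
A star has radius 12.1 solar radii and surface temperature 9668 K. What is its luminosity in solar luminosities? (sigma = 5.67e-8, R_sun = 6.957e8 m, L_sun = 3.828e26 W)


R = 12.1 * 6.957e8 m = 8.41797e+09 m. L = 4*pi*R^2*sigma*T^4 = 4*pi*(8.41797e+09)^2 * 5.67e-8 * 9668^4 = 4.41117449e+29 W. L/L_sun = 4.41117449e+29 / 3.828e26 = 1152.3444

1152.3444 L_sun


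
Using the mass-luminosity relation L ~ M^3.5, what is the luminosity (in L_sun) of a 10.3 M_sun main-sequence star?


L/L_sun = (M/M_sun)^3.5 = 10.3^3.5 = 3506.9558

3506.9558 L_sun


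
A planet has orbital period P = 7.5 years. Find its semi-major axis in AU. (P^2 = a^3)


a = P^(2/3) = 7.5^(2/3) = 3.8315

3.8315 AU


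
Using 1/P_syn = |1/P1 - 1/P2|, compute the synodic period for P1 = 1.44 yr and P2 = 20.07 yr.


1/P_syn = |1/P1 - 1/P2| = |1/1.44 - 1/20.07| => P_syn = 1.5513

1.5513 years


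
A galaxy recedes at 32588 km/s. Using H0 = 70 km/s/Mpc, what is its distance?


d = v / H0 = 32588 / 70 = 465.5429

465.5429 Mpc


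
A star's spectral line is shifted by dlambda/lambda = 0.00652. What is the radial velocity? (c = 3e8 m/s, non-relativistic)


v = (dlambda/lambda) * c = 0.00652 * 3e8 = 1.956e+06

1.956e+06 m/s


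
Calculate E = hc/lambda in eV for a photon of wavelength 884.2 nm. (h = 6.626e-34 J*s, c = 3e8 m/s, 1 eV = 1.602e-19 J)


E = hc/lambda = 6.626e-34 * 3e8 / 8.842e-07 = 2.248e-19 J = 1.4033 eV

1.4033 eV


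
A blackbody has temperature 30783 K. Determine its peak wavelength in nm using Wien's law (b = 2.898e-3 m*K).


lam_max = b / T = 2.898e-3 / 30783 = 9.414e-08 m = 94.1429 nm

94.1429 nm


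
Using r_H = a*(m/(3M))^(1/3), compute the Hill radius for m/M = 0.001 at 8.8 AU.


r_H = a * (m/3M)^(1/3) = 8.8 * (0.001/3)^(1/3) = 0.6102

0.6102 AU


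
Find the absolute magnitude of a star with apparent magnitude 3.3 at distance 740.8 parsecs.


M = m - 5*log10(d) + 5 = 3.3 - 5*log10(740.8) + 5 = -6.0485

-6.0485


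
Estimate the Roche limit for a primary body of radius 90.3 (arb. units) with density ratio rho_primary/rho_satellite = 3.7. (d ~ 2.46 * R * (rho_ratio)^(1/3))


d_Roche = 2.46 * 90.3 * 3.7^(1/3) = 343.5765

343.5765


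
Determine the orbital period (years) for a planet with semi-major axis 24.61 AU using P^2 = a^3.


P = a^(3/2) = 24.61^1.5 = 122.0864

122.0864 years


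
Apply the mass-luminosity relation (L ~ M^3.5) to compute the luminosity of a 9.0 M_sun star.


L/L_sun = (M/M_sun)^3.5 = 9.0^3.5 = 2187.0

2187.0 L_sun


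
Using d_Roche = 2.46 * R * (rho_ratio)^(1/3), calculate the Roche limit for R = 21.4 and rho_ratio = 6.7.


d_Roche = 2.46 * 21.4 * 6.7^(1/3) = 99.2447

99.2447


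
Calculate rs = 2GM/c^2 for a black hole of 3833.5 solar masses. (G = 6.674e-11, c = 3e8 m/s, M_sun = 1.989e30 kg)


M = 3833.5 * 1.989e30 kg = 7.6248315e+33 kg. rs = 2GM/c^2 = 2 * 6.674e-11 * 7.6248315e+33 / (3e8)^2 = 1.131e+07

1.131e+07 m


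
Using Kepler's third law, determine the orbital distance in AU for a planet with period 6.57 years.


a = P^(2/3) = 6.57^(2/3) = 3.5079

3.5079 AU


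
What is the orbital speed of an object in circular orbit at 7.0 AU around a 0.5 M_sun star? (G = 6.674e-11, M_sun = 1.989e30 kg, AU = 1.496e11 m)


v = sqrt(GM/r) = sqrt(6.674e-11 * 9.945e+29 / 1.047e+12) = 7961.2393

7961.2393 m/s


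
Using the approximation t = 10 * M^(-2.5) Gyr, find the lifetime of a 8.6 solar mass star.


t = 10 * M^(-2.5) = 10 * 8.6^(-2.5) = 0.0461

0.0461 Gyr


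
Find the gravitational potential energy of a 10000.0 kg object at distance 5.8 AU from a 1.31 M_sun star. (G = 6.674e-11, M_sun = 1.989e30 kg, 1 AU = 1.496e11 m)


M = 1.31 * 1.989e30 kg = 2.60559e+30 kg; r = 5.8 AU * 1.496e11 m/AU = 8.6768e+11 m. U = -GM*m/r = -(6.674e-11 * 2.60559e+30 * 10000.0) / 8.6768e+11 = -2.004e+12

-2.004e+12 J


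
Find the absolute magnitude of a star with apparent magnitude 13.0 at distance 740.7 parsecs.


M = m - 5*log10(d) + 5 = 13.0 - 5*log10(740.7) + 5 = 3.6518

3.6518


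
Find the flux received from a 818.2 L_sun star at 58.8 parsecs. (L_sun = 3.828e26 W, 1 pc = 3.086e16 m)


F = L / (4*pi*d^2) = 3.132e+29 / (4*pi*(1.815e+18)^2) = 7.570e-09

7.570e-09 W/m^2


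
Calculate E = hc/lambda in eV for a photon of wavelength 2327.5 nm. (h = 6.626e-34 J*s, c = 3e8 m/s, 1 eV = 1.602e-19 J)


E = hc/lambda = 6.626e-34 * 3e8 / 2.328e-06 = 8.540e-20 J = 0.5331 eV

0.5331 eV


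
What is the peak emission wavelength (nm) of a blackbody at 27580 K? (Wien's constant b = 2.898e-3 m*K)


lam_max = b / T = 2.898e-3 / 27580 = 1.051e-07 m = 105.0761 nm

105.0761 nm


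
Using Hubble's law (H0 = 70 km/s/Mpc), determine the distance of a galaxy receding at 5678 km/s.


d = v / H0 = 5678 / 70 = 81.1143

81.1143 Mpc


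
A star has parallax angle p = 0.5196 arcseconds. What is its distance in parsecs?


d = 1/p = 1/0.5196 = 1.9246

1.9246 pc


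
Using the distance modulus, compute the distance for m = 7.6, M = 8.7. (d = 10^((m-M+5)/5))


d = 10^((m - M + 5)/5) = 10^((7.6 - 8.7 + 5)/5) = 6.0256

6.0256 pc


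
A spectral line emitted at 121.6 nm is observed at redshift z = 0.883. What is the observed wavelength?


lam_obs = lam_emit * (1 + z) = 121.6 * (1 + 0.883) = 228.9728

228.9728 nm


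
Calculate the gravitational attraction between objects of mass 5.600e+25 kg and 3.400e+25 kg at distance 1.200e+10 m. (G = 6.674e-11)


F = G*m1*m2/r^2 = 6.674e-11 * 5.600e+25 * 3.400e+25 / (1.200e+10)^2 = 6.674e-11 * 1.904e+51 / 1.440e+20 = 8.825e+20

8.825e+20 N


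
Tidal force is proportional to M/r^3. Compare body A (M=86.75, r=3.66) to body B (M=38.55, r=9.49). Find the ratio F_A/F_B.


Ratio = (M1/r1^3) / (M2/r2^3) = (86.75/3.66^3) / (38.55/9.49^3) = 39.2284

39.2284


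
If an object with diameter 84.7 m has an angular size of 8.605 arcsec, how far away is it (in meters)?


D = size / theta_rad, theta_rad = 8.605 * pi/(180*3600) = 4.172e-05, D = 2.030e+06

2.030e+06 m


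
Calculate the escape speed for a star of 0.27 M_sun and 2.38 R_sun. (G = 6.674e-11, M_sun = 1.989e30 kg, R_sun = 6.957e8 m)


M = 0.27 * 1.989e30 kg = 5.3703e+29 kg; R = 2.38 * 6.957e8 m = 1.655766e+09 m. v_esc = sqrt(2GM/R) = sqrt(2 * 6.674e-11 * 5.3703e+29 / 1.655766e+09) = 208069.2455

208069.2455 m/s


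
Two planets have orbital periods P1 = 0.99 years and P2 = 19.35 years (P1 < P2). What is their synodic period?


1/P_syn = |1/P1 - 1/P2| = |1/0.99 - 1/19.35| => P_syn = 1.0434

1.0434 years


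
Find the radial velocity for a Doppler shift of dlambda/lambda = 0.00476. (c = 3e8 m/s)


v = (dlambda/lambda) * c = 0.00476 * 3e8 = 1.428e+06

1.428e+06 m/s


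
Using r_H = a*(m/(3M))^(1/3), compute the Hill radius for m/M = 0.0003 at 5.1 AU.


r_H = a * (m/3M)^(1/3) = 5.1 * (0.0003/3)^(1/3) = 0.2367

0.2367 AU


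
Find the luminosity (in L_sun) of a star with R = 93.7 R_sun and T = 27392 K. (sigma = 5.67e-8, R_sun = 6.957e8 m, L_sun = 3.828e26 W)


R = 93.7 * 6.957e8 m = 6.518709e+10 m. L = 4*pi*R^2*sigma*T^4 = 4*pi*(6.518709e+10)^2 * 5.67e-8 * 27392^4 = 1.704555253e+33 W. L/L_sun = 1.704555253e+33 / 3.828e26 = 4.453e+06

4.453e+06 L_sun


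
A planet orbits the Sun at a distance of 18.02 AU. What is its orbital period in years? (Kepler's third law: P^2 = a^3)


P = a^(3/2) = 18.02^1.5 = 76.4948

76.4948 years


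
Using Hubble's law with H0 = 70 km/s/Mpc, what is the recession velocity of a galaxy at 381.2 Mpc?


v = H0 * d = 70 * 381.2 = 26684.0

26684.0 km/s


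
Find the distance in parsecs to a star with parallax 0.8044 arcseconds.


d = 1/p = 1/0.8044 = 1.2432

1.2432 pc


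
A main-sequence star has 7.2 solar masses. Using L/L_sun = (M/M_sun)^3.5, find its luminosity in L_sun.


L/L_sun = (M/M_sun)^3.5 = 7.2^3.5 = 1001.5295

1001.5295 L_sun


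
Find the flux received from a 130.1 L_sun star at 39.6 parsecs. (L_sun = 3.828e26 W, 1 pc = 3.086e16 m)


F = L / (4*pi*d^2) = 4.980e+28 / (4*pi*(1.222e+18)^2) = 2.654e-09

2.654e-09 W/m^2


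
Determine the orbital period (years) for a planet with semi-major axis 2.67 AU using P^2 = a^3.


P = a^(3/2) = 2.67^1.5 = 4.3628

4.3628 years


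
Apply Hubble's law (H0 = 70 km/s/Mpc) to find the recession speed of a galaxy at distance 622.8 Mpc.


v = H0 * d = 70 * 622.8 = 43596.0

43596.0 km/s


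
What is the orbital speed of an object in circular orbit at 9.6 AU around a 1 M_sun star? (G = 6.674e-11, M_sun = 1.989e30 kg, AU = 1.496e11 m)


v = sqrt(GM/r) = sqrt(6.674e-11 * 1.989e+30 / 1.436e+12) = 9614.1098

9614.1098 m/s


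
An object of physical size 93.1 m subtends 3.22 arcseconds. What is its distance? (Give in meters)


D = size / theta_rad, theta_rad = 3.22 * pi/(180*3600) = 1.561e-05, D = 5.964e+06

5.964e+06 m


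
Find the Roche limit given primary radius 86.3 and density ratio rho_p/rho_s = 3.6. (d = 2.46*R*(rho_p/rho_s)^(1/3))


d_Roche = 2.46 * 86.3 * 3.6^(1/3) = 325.3719

325.3719


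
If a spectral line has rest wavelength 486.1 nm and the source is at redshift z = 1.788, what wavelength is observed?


lam_obs = lam_emit * (1 + z) = 486.1 * (1 + 1.788) = 1355.2468

1355.2468 nm


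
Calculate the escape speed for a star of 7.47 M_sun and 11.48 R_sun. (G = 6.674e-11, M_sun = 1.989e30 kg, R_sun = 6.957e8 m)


M = 7.47 * 1.989e30 kg = 1.485783e+31 kg; R = 11.48 * 6.957e8 m = 7.986636e+09 m. v_esc = sqrt(2GM/R) = sqrt(2 * 6.674e-11 * 1.485783e+31 / 7.986636e+09) = 498314.8686

498314.8686 m/s


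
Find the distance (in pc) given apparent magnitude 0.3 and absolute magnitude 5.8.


d = 10^((m - M + 5)/5) = 10^((0.3 - 5.8 + 5)/5) = 0.7943

0.7943 pc


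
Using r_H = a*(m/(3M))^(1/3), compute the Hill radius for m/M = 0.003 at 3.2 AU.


r_H = a * (m/3M)^(1/3) = 3.2 * (0.003/3)^(1/3) = 0.32

0.32 AU


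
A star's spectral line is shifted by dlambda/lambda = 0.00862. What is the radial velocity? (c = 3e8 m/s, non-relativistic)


v = (dlambda/lambda) * c = 0.00862 * 3e8 = 2.586e+06

2.586e+06 m/s


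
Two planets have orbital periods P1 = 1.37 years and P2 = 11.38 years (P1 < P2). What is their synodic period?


1/P_syn = |1/P1 - 1/P2| = |1/1.37 - 1/11.38| => P_syn = 1.5575

1.5575 years


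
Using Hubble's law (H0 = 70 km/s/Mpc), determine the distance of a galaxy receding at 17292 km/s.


d = v / H0 = 17292 / 70 = 247.0286

247.0286 Mpc


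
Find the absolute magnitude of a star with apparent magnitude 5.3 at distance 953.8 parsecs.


M = m - 5*log10(d) + 5 = 5.3 - 5*log10(953.8) + 5 = -4.5973

-4.5973


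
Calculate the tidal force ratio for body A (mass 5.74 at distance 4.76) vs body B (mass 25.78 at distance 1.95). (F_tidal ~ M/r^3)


Ratio = (M1/r1^3) / (M2/r2^3) = (5.74/4.76^3) / (25.78/1.95^3) = 0.0153

0.0153


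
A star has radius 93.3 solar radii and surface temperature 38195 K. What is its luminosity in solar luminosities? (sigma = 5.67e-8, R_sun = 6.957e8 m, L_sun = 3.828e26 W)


R = 93.3 * 6.957e8 m = 6.490881e+10 m. L = 4*pi*R^2*sigma*T^4 = 4*pi*(6.490881e+10)^2 * 5.67e-8 * 38195^4 = 6.388902707e+33 W. L/L_sun = 6.388902707e+33 / 3.828e26 = 1.669e+07

1.669e+07 L_sun


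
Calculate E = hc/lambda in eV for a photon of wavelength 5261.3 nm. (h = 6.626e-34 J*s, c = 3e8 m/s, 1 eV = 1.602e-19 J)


E = hc/lambda = 6.626e-34 * 3e8 / 5.261e-06 = 3.778e-20 J = 0.2358 eV

0.2358 eV


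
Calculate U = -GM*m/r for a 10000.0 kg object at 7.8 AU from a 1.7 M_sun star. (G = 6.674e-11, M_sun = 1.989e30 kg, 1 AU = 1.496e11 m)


M = 1.7 * 1.989e30 kg = 3.3813e+30 kg; r = 7.8 AU * 1.496e11 m/AU = 1.16688e+12 m. U = -GM*m/r = -(6.674e-11 * 3.3813e+30 * 10000.0) / 1.16688e+12 = -1.934e+12

-1.934e+12 J


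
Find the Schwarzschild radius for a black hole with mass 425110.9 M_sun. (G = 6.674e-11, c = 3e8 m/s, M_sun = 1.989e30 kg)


M = 425110.9 * 1.989e30 kg = 8.455455801e+35 kg. rs = 2GM/c^2 = 2 * 6.674e-11 * 8.455455801e+35 / (3e8)^2 = 1.254e+09

1.254e+09 m


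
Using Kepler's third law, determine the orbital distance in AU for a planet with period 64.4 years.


a = P^(2/3) = 64.4^(2/3) = 16.0666

16.0666 AU


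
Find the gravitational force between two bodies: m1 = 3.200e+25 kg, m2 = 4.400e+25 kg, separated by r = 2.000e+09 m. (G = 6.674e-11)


F = G*m1*m2/r^2 = 6.674e-11 * 3.200e+25 * 4.400e+25 / (2.000e+09)^2 = 6.674e-11 * 1.408e+51 / 4.000e+18 = 2.349e+22

2.349e+22 N


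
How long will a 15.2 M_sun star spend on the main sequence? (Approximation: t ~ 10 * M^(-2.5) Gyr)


t = 10 * M^(-2.5) = 10 * 15.2^(-2.5) = 0.0111

0.0111 Gyr


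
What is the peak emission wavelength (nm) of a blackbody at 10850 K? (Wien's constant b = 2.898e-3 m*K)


lam_max = b / T = 2.898e-3 / 10850 = 2.671e-07 m = 267.0968 nm

267.0968 nm


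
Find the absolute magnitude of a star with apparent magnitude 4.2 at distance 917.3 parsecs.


M = m - 5*log10(d) + 5 = 4.2 - 5*log10(917.3) + 5 = -5.6126

-5.6126


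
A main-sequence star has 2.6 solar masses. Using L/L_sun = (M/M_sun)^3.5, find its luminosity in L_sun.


L/L_sun = (M/M_sun)^3.5 = 2.6^3.5 = 28.3404

28.3404 L_sun


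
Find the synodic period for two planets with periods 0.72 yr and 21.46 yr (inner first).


1/P_syn = |1/P1 - 1/P2| = |1/0.72 - 1/21.46| => P_syn = 0.745

0.745 years


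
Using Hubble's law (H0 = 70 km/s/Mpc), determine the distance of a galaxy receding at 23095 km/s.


d = v / H0 = 23095 / 70 = 329.9286

329.9286 Mpc


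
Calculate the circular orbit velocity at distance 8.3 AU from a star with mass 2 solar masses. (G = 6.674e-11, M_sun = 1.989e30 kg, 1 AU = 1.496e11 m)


v = sqrt(GM/r) = sqrt(6.674e-11 * 3.978e+30 / 1.242e+12) = 14622.4669

14622.4669 m/s


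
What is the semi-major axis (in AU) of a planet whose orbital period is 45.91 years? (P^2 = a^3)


a = P^(2/3) = 45.91^(2/3) = 12.8215

12.8215 AU


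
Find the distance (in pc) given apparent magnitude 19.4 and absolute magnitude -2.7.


d = 10^((m - M + 5)/5) = 10^((19.4 - -2.7 + 5)/5) = 263026.7992

263026.7992 pc


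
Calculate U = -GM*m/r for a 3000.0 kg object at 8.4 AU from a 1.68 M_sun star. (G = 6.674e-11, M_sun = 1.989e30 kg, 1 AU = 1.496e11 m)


M = 1.68 * 1.989e30 kg = 3.34152e+30 kg; r = 8.4 AU * 1.496e11 m/AU = 1.25664e+12 m. U = -GM*m/r = -(6.674e-11 * 3.34152e+30 * 3000.0) / 1.25664e+12 = -5.324e+11

-5.324e+11 J


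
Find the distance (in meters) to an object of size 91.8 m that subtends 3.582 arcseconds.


D = size / theta_rad, theta_rad = 3.582 * pi/(180*3600) = 1.737e-05, D = 5.286e+06

5.286e+06 m


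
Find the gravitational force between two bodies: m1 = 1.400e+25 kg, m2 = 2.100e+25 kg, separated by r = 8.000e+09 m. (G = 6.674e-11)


F = G*m1*m2/r^2 = 6.674e-11 * 1.400e+25 * 2.100e+25 / (8.000e+09)^2 = 6.674e-11 * 2.940e+50 / 6.400e+19 = 3.066e+20

3.066e+20 N


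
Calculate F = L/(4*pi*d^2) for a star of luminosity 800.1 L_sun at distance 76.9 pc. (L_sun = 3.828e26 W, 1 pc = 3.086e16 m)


F = L / (4*pi*d^2) = 3.063e+29 / (4*pi*(2.373e+18)^2) = 4.328e-09

4.328e-09 W/m^2


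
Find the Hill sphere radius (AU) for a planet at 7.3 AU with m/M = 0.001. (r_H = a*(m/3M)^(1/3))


r_H = a * (m/3M)^(1/3) = 7.3 * (0.001/3)^(1/3) = 0.5062

0.5062 AU


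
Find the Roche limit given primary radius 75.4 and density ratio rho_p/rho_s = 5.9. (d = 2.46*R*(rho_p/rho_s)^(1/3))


d_Roche = 2.46 * 75.4 * 5.9^(1/3) = 335.1638

335.1638


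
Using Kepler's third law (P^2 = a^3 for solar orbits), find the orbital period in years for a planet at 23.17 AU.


P = a^(3/2) = 23.17^1.5 = 111.5293

111.5293 years


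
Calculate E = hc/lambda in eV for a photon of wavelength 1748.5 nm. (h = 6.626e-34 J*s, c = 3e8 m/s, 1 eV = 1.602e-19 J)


E = hc/lambda = 6.626e-34 * 3e8 / 1.749e-06 = 1.137e-19 J = 0.7097 eV

0.7097 eV


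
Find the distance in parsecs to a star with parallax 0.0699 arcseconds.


d = 1/p = 1/0.0699 = 14.3062

14.3062 pc


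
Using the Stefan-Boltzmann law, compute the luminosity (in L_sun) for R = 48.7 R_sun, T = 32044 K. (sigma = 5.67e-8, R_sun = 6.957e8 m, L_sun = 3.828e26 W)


R = 48.7 * 6.957e8 m = 3.388059e+10 m. L = 4*pi*R^2*sigma*T^4 = 4*pi*(3.388059e+10)^2 * 5.67e-8 * 32044^4 = 8.623463794e+32 W. L/L_sun = 8.623463794e+32 / 3.828e26 = 2.253e+06

2.253e+06 L_sun


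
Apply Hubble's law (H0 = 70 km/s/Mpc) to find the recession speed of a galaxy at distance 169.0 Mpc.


v = H0 * d = 70 * 169.0 = 11830.0

11830.0 km/s


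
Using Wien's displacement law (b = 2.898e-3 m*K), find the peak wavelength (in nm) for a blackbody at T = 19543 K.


lam_max = b / T = 2.898e-3 / 19543 = 1.483e-07 m = 148.2884 nm

148.2884 nm


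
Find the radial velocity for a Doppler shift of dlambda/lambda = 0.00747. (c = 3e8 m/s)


v = (dlambda/lambda) * c = 0.00747 * 3e8 = 2.241e+06

2.241e+06 m/s


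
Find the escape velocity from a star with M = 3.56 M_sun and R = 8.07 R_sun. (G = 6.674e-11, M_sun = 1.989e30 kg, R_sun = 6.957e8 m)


M = 3.56 * 1.989e30 kg = 7.08084e+30 kg; R = 8.07 * 6.957e8 m = 5.614299e+09 m. v_esc = sqrt(2GM/R) = sqrt(2 * 6.674e-11 * 7.08084e+30 / 5.614299e+09) = 410301.137

410301.137 m/s


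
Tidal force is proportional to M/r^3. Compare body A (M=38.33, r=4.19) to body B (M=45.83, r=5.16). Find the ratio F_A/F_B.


Ratio = (M1/r1^3) / (M2/r2^3) = (38.33/4.19^3) / (45.83/5.16^3) = 1.5621

1.5621


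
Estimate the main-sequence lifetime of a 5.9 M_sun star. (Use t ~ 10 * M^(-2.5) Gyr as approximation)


t = 10 * M^(-2.5) = 10 * 5.9^(-2.5) = 0.1183

0.1183 Gyr


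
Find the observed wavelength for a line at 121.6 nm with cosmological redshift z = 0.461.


lam_obs = lam_emit * (1 + z) = 121.6 * (1 + 0.461) = 177.6576

177.6576 nm


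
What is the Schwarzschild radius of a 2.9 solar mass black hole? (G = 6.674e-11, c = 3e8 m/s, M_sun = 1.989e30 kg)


M = 2.9 * 1.989e30 kg = 5.7681e+30 kg. rs = 2GM/c^2 = 2 * 6.674e-11 * 5.7681e+30 / (3e8)^2 = 8554.7332

8554.7332 m


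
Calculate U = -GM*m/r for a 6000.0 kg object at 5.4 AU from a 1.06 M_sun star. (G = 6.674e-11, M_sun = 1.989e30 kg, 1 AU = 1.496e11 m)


M = 1.06 * 1.989e30 kg = 2.10834e+30 kg; r = 5.4 AU * 1.496e11 m/AU = 8.0784e+11 m. U = -GM*m/r = -(6.674e-11 * 2.10834e+30 * 6000.0) / 8.0784e+11 = -1.045e+12

-1.045e+12 J


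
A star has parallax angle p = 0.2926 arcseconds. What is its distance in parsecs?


d = 1/p = 1/0.2926 = 3.4176

3.4176 pc
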